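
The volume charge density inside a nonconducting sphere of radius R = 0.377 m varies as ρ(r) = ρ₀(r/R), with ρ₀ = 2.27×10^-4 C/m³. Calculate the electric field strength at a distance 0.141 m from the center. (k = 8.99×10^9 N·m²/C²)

Take a concentric spherical Gaussian surface of radius r = 0.141 m (r < R).
Integrate the density: Q_enc = 4π ∫₀^r ρ₀(r'/R)^1 r'² dr' = 4πρ₀ r^4/(4·R) = 7.477e-7 C.
Applying ∮E·dA = Q_enc/ε₀ with Φ = E(4πr²):
E = k|Q_enc|/r² = (8.99×10^9)(7.477e-7)/(0.141)² = 3.38×10^5 N/C.

3.38×10^5 N/C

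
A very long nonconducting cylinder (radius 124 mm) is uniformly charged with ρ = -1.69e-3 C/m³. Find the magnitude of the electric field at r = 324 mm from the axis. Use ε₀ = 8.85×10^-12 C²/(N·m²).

|E| ≈ 4.53×10^6 N/C

Choose a coaxial cylinder of radius r = 324 mm (arbitrary length L) as the Gaussian surface (r > 124 mm, full cross-section enclosed).
λ_enc = ρ·πR² = (-1.69×10^-3)π(0.124)² = -8.164e-5 C/m.
Gauss's law: E·2πrL = λ_enc L/ε₀.
E = |λ_enc|/(2πε₀r) = (8.164×10^-5)/(2π·8.85×10^-12·0.324) = 4.53×10^6 N/C.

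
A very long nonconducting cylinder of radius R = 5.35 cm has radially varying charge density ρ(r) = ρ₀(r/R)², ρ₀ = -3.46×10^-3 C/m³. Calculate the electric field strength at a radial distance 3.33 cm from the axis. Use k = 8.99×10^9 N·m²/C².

Choose a coaxial cylinder of radius r = 3.33 cm (arbitrary length L) as the Gaussian surface (r < R).
Integrating ρ over the cross-section to radius r: λ_enc = (2πρ₀/R²) ∫₀^r r'^3 dr' = 2πρ₀ r^4/(4·R²) = -2.335×10^-6 C/m.
Since E is radial and uniform over the curved surface, Φ = E·2πrL = Q_enc/ε₀ = λ_enc L/ε₀.
E = 2k|λ_enc|/r = 2(8.99×10^9)(2.335×10^-6)/(0.0333) = 1.26×10^6 N/C.

E ≈ 1.26×10^6 N/C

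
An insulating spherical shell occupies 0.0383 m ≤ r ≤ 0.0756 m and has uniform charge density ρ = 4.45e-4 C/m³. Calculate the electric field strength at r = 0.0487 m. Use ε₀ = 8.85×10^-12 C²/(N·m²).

|E| ≈ 4.19e5 N/C

Take a concentric spherical Gaussian surface of radius r = 0.0487 m (within the shell material, 0.0383 m < r < 0.0756 m).
Only the shell between 0.0383 m and r is enclosed: Q_enc = ρ·(4π/3)(r³ − a³) = (4.45×10^-4)·(4π/3)·((0.0487)³ − (0.0383)³) = 1.106×10^-7 C.
Since E is radial and uniform over the Gaussian sphere, Φ = E·4πr² = Q_enc/ε₀.
E = |Q_enc|/(4πε₀r²) = (1.106×10^-7)/(4π·8.85×10^-12·(0.0487)²) = 4.19e5 N/C.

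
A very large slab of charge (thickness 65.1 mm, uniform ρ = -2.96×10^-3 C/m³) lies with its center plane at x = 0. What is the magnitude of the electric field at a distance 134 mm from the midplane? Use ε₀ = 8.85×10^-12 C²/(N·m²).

The point |x| = 134 mm lies outside the slab (half-thickness 0.03255 m). A symmetric pillbox spanning the full slab encloses Q_enc = ρ·d·A.
Flux = 2EA ⇒ E = |ρ|d/(2ε₀), independent of distance outside.
E = (2.96×10^-3)(0.0651)/(2·8.85×10^-12) = 1.09×10^7 N/C.

1.09×10^7 N/C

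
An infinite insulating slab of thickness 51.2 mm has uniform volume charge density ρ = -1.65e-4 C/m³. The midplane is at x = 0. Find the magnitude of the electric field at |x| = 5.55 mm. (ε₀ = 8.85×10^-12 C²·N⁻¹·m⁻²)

By symmetry E is perpendicular to the slab. A Gaussian pillbox from −5.55 mm to +5.55 mm (face area A) lies entirely within the slab.
Q_enc = ρ·(2x)·A and flux = 2EA, so 2EA = 2ρxA/ε₀ ⇒ E = |ρ|x/ε₀.
E = (1.65×10^-4)(0.00555)/(8.85×10^-12) = 1.03×10^5 N/C.

E ≈ 1.03×10^5 N/C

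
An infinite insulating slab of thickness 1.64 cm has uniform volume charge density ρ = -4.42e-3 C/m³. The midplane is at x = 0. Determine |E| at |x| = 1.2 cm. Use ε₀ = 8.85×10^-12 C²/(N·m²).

The point |x| = 1.2 cm lies outside the slab (half-thickness 0.0082 m). A symmetric pillbox spanning the full slab encloses Q_enc = ρ·d·A.
Flux = 2EA ⇒ E = |ρ|d/(2ε₀), independent of distance outside.
E = (4.42×10^-3)(0.0164)/(2·8.85×10^-12) = 4.10×10^6 N/C.

E ≈ 4.10×10^6 N/C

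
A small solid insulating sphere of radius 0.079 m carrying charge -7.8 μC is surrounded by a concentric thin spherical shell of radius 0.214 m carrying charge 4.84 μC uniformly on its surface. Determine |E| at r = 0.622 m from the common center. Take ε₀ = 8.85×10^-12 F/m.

Take a concentric spherical Gaussian surface of radius r = 0.622 m (r > 0.214 m, enclosing both).
Q_enc = (-7.8 μC) + (4.84 μC) = -2.96×10^-6 C.
Since E is radial and uniform over the Gaussian sphere, Φ = E·4πr² = Q_enc/ε₀.
E = |Q_enc|/(4πε₀r²) = (2.96×10^-6)/(4π·8.85×10^-12·(0.622)²) = 6.88×10^4 N/C.

|E| ≈ 6.88×10^4 V/m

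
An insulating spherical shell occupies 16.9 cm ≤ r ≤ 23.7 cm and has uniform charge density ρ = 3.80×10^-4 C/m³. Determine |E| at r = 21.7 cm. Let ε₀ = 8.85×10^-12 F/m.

Use a concentric Gaussian sphere at r = 21.7 cm (within the shell material, 16.9 cm < r < 23.7 cm).
Only the shell between 16.9 cm and r is enclosed: Q_enc = ρ·(4π/3)(r³ − a³) = (3.80×10^-4)·(4π/3)·((0.217)³ − (0.169)³) = 8.582e-6 C.
By Gauss's law, ∮E·dA = E·4πr² = Q_enc/ε₀.
E = |Q_enc|/(4πε₀r²) = (8.582×10^-6)/(4π·8.85×10^-12·(0.217)²) = 1.64×10^6 N/C.

1.64×10^6 N/C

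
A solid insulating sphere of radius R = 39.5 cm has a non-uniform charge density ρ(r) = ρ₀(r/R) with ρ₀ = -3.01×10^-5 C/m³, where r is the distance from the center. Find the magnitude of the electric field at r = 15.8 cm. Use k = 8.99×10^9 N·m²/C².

By spherical symmetry E is radial; choose a Gaussian sphere of radius r = 15.8 cm (r < R).
Q_enc = ∫₀^r ρ(r')·4πr'² dr' = (4πρ₀/R) ∫₀^r r'^3 dr' = 4πρ₀ r^4/(4·R) = -1.492e-7 C.
Since E is radial and uniform over the Gaussian sphere, Φ = E·4πr² = Q_enc/ε₀.
E = k|Q_enc|/r² = (8.99×10^9)(1.492×10^-7)/(0.158)² = 5.37×10^4 N/C.

E ≈ 5.37×10^4 V/m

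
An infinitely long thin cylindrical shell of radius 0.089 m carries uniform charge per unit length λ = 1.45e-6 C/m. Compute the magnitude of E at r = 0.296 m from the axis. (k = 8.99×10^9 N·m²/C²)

E ≈ 8.81e4 N/C

By cylindrical symmetry E is radial; use a coaxial Gaussian cylinder of radius 0.296 m and length L (r > 0.089 m).
The full line charge is enclosed: λ_enc = 1.45×10^-6 C/m.
Gauss's law: E·2πrL = λ_enc L/ε₀.
E = 2k|λ_enc|/r = 2(8.99×10^9)(1.45e-6)/(0.296) = 8.81e4 N/C.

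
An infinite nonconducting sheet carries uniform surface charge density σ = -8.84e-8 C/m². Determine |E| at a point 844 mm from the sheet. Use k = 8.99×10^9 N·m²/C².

Choose a cylindrical pillbox piercing the sheet, end faces (area A) parallel to it.
Flux Φ = 2EA and Q_enc = σA, so 2EA = σA/ε₀ ⇒ E = |σ|/(2ε₀), independent of distance.
E = 2πk|σ| = 2π(8.99×10^9)(8.84×10^-8) = 4.99×10^3 N/C.

E ≈ 4.99×10^3 N/C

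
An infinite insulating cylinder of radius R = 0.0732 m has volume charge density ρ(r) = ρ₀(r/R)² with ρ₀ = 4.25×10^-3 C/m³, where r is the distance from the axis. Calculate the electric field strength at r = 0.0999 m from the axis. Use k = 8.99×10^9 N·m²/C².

By cylindrical symmetry E is radial; use a coaxial Gaussian cylinder of radius 0.0999 m and length L (r > R, full charge per length enclosed).
λ_enc = 2π ∫₀^R ρ₀(r'/R)^2 r' dr' = 2πρ₀R²/4 = 3.577e-5 C/m.
By Gauss's law (flux through the curved wall only), E·2πrL = λ_enc L/ε₀.
E = 2k|λ_enc|/r = 2(8.99×10^9)(3.577e-5)/(0.0999) = 6.44×10^6 N/C.

|E| ≈ 6.44×10^6 N/C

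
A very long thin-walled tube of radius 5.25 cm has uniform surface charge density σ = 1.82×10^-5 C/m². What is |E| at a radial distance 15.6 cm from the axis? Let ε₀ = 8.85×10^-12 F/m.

6.92e5 N/C

By cylindrical symmetry E is radial; use a coaxial Gaussian cylinder of radius 15.6 cm and length L (r > 5.25 cm).
The whole shell is enclosed: λ_enc = σ·2πR = (1.82e-5)·2π·(0.0525) = 6.004×10^-6 C/m.
Gauss's law: E·2πrL = λ_enc L/ε₀.
E = |λ_enc|/(2πε₀r) = (6.004e-6)/(2π·8.85×10^-12·0.156) = 6.92×10^5 N/C.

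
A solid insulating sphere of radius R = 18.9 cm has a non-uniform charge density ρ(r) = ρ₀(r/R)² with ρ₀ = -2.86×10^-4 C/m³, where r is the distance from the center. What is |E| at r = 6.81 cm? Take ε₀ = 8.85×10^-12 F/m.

|E| ≈ 5.71×10^4 N/C

Take a concentric spherical Gaussian surface of radius r = 6.81 cm (r < R).
Integrate the density: Q_enc = 4π ∫₀^r ρ₀(r'/R)^2 r'² dr' = 4πρ₀ r^5/(5·R²) = -2.947e-8 C.
Applying ∮E·dA = Q_enc/ε₀ with Φ = E(4πr²):
E = |Q_enc|/(4πε₀r²) = (2.947×10^-8)/(4π·8.85×10^-12·(0.0681)²) = 5.71×10^4 N/C.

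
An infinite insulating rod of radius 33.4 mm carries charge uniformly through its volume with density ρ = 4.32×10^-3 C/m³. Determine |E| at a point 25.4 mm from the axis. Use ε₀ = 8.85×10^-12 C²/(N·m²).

E = 6.20×10^6 V/m

Choose a coaxial cylinder of radius r = 25.4 mm (arbitrary length L) as the Gaussian surface (r < R).
Charge inside radius r per length L is ρ·πr²·L, so λ_enc = ρπr² = 8.756e-6 C/m.
Gauss's law: E·2πrL = λ_enc L/ε₀.
E = |λ_enc|/(2πε₀r) = (8.756×10^-6)/(2π·8.85×10^-12·0.0254) = 6.20×10^6 N/C.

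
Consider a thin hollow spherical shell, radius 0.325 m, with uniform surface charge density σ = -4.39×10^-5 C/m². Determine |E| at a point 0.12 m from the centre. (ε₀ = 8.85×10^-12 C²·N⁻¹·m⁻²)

E = 0 (no enclosed charge)

Use a concentric Gaussian sphere at r = 0.12 m (inside the shell, r < 0.325 m).
No charge lies within this surface, so Q_enc = 0 and Gauss's law gives E·4πr² = 0 ⇒ E = 0.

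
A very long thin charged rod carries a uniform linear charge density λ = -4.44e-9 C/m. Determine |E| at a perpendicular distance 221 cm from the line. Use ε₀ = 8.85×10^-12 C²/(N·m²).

|E| = 36.1 N/C

Coaxial Gaussian cylinder, radius r = 221 cm, length L.
Q_enc = λL, so λ_enc = -4.44×10^-9 C/m.
Since E is radial and uniform over the curved surface, Φ = E·2πrL = Q_enc/ε₀ = λ_enc L/ε₀.
E = |λ_enc|/(2πε₀r) = (4.44×10^-9)/(2π·8.85×10^-12·2.21) = 36.1 N/C.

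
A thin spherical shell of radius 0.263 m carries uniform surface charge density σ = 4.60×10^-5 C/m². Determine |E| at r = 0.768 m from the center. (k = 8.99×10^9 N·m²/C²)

By spherical symmetry E is radial; choose a Gaussian sphere of radius r = 0.768 m (r > 0.263 m).
The entire shell is enclosed: Q_enc = σ·4πR² = (4.60e-5)·4π·(0.263)² = 3.998×10^-5 C.
By Gauss's law, ∮E·dA = E·4πr² = Q_enc/ε₀.
E = k|Q_enc|/r² = (8.99×10^9)(3.998×10^-5)/(0.768)² = 6.09e5 N/C.

E = 6.09e5 V/m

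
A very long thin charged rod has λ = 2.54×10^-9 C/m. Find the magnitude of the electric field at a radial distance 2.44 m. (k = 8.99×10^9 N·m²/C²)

|E| = 18.7 N/C

Take a coaxial cylindrical Gaussian surface of radius r = 2.44 m and length L.
Q_enc = λL, so λ_enc = 2.54×10^-9 C/m.
Gauss's law: E·2πrL = λ_enc L/ε₀.
E = 2k|λ_enc|/r = 2(8.99×10^9)(2.54e-9)/(2.44) = 18.7 N/C.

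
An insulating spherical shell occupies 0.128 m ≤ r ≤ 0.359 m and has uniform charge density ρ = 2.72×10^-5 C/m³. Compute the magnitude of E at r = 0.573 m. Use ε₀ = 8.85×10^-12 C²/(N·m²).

|E| = 1.38e5 N/C

Take a concentric spherical Gaussian surface of radius r = 0.573 m (r > 0.359 m, enclosing the whole shell).
Q_enc = ρ·(4π/3)(b³ − a³) = (2.72×10^-5)·(4π/3)·((0.359)³ − (0.128)³) = 5.033e-6 C.
Since E is radial and uniform over the Gaussian sphere, Φ = E·4πr² = Q_enc/ε₀.
E = |Q_enc|/(4πε₀r²) = (5.033×10^-6)/(4π·8.85×10^-12·(0.573)²) = 1.38×10^5 N/C.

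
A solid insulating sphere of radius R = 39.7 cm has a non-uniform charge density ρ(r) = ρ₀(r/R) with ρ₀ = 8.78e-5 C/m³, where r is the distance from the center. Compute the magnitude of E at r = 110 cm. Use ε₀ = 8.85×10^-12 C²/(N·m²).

Symmetry ⇒ E = E(r) r̂. Gaussian sphere of radius r = 110 cm (r > R, all charge enclosed).
Q_enc = 4π ∫₀^R ρ₀(r'/R)^1 r'² dr' = 4πρ₀R³/4 = 1.726×10^-5 C.
Since E is radial and uniform over the Gaussian sphere, Φ = E·4πr² = Q_enc/ε₀.
E = |Q_enc|/(4πε₀r²) = (1.726e-5)/(4π·8.85×10^-12·(1.1)²) = 1.28×10^5 N/C.

|E| ≈ 1.28×10^5 V/m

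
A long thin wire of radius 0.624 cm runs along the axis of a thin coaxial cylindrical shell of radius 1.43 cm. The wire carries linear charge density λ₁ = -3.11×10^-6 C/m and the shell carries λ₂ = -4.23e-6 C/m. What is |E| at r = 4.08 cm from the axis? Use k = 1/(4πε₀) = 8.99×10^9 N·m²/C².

E ≈ 3.23×10^6 N/C

Choose a coaxial cylinder of radius r = 4.08 cm (arbitrary length L) as the Gaussian surface (r > 1.43 cm, enclosing both).
λ_enc = λ₁ + λ₂ = (-3.11e-6) + (-4.23e-6) = -7.34×10^-6 C/m.
Since E is radial and uniform over the curved surface, Φ = E·2πrL = Q_enc/ε₀ = λ_enc L/ε₀.
E = 2k|λ_enc|/r = 2(8.99×10^9)(7.34e-6)/(0.0408) = 3.23×10^6 N/C.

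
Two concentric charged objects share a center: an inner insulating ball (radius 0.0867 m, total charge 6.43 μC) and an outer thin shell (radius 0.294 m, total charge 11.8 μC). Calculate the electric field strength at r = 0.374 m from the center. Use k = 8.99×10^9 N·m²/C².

|E| ≈ 1.17×10^6 N/C

Take a concentric spherical Gaussian surface of radius r = 0.374 m (r > 0.294 m, enclosing both).
Q_enc = (6.43 μC) + (11.8 μC) = 1.823×10^-5 C.
Since E is radial and uniform over the Gaussian sphere, Φ = E·4πr² = Q_enc/ε₀.
E = k|Q_enc|/r² = (8.99×10^9)(1.823×10^-5)/(0.374)² = 1.17e6 N/C.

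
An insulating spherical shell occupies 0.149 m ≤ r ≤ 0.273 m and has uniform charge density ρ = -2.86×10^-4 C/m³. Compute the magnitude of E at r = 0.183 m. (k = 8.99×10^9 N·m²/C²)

Take a concentric spherical Gaussian surface of radius r = 0.183 m (within the shell material, 0.149 m < r < 0.273 m).
Only the shell between 0.149 m and r is enclosed: Q_enc = ρ·(4π/3)(r³ − a³) = (-2.86×10^-4)·(4π/3)·((0.183)³ − (0.149)³) = -3.379×10^-6 C.
Applying ∮E·dA = Q_enc/ε₀ with Φ = E(4πr²):
E = k|Q_enc|/r² = (8.99×10^9)(3.379×10^-6)/(0.183)² = 9.07×10^5 N/C.

E = 9.07×10^5 N/C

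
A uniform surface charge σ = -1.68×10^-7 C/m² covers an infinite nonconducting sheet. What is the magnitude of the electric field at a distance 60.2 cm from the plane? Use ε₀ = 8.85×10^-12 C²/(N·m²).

9.49×10^3 N/C

By planar symmetry E is perpendicular to the sheet and uniform; use a Gaussian pillbox with flat faces of area A on each side of the sheet.
Only the two end caps contribute flux: Φ = 2EA. With Q_enc = σA, Gauss's law gives E = |σ|/(2ε₀).
E = |σ|/(2ε₀) = (1.68e-7)/(2·8.85×10^-12) = 9.49e3 N/C.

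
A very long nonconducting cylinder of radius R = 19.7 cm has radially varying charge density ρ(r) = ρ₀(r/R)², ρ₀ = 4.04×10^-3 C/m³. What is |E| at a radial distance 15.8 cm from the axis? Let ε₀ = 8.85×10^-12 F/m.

|E| = 1.16e7 N/C

Take a coaxial cylindrical Gaussian surface of radius r = 15.8 cm and length L (r < R).
λ_enc = ∫₀^r ρ(r')·2πr' dr' = (2πρ₀/R²)·r^4/4 = 1.019×10^-4 C/m.
Since E is radial and uniform over the curved surface, Φ = E·2πrL = Q_enc/ε₀ = λ_enc L/ε₀.
E = |λ_enc|/(2πε₀r) = (1.019×10^-4)/(2π·8.85×10^-12·0.158) = 1.16×10^7 N/C.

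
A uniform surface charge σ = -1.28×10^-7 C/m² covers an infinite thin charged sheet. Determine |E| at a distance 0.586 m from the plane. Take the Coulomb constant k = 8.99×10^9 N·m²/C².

By planar symmetry E is perpendicular to the sheet and uniform; use a Gaussian pillbox with flat faces of area A on each side of the sheet.
Flux Φ = 2EA and Q_enc = σA, so 2EA = σA/ε₀ ⇒ E = |σ|/(2ε₀), independent of distance.
E = 2πk|σ| = 2π(8.99×10^9)(1.28e-7) = 7.23e3 N/C.

E ≈ 7.23×10^3 V/m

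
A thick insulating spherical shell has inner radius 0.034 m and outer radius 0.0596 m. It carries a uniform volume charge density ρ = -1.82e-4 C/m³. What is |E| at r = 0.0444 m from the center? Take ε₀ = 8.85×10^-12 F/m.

Symmetry ⇒ E = E(r) r̂. Gaussian sphere of radius r = 0.0444 m (within the shell material, 0.034 m < r < 0.0596 m).
Only the shell between 0.034 m and r is enclosed: Q_enc = ρ·(4π/3)(r³ − a³) = (-1.82×10^-4)·(4π/3)·((0.0444)³ − (0.034)³) = -3.676×10^-8 C.
Since E is radial and uniform over the Gaussian sphere, Φ = E·4πr² = Q_enc/ε₀.
E = |Q_enc|/(4πε₀r²) = (3.676×10^-8)/(4π·8.85×10^-12·(0.0444)²) = 1.68×10^5 N/C.

E ≈ 1.68e5 N/C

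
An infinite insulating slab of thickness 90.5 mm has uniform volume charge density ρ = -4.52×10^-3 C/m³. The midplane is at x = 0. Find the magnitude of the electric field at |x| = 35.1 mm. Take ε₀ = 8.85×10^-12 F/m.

By symmetry E is perpendicular to the slab. A Gaussian pillbox from −35.1 mm to +35.1 mm (face area A) lies entirely within the slab.
Q_enc = ρ·(2x)·A and flux = 2EA, so 2EA = 2ρxA/ε₀ ⇒ E = |ρ|x/ε₀.
E = (4.52×10^-3)(0.0351)/(8.85×10^-12) = 1.79×10^7 N/C.

|E| = 1.79e7 N/C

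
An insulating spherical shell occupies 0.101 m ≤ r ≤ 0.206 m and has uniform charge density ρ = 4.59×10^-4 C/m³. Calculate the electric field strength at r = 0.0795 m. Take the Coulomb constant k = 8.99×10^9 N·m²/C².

By spherical symmetry E is radial; choose a Gaussian sphere of radius r = 0.0795 m (r < 0.101 m, inside the empty cavity).
No charge is enclosed, so by Gauss's law E·4πr² = 0 ⇒ E = 0.

|E| = 0 N/C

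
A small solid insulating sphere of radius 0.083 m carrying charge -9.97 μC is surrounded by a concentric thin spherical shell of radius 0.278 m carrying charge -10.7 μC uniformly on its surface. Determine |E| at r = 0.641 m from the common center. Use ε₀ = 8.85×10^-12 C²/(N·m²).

Take a concentric spherical Gaussian surface of radius r = 0.641 m (r > 0.278 m, enclosing both).
Q_enc = (-9.97 μC) + (-10.7 μC) = -2.067e-5 C.
By Gauss's law, ∮E·dA = E·4πr² = Q_enc/ε₀.
E = |Q_enc|/(4πε₀r²) = (2.067×10^-5)/(4π·8.85×10^-12·(0.641)²) = 4.52×10^5 N/C.

E = 4.52e5 N/C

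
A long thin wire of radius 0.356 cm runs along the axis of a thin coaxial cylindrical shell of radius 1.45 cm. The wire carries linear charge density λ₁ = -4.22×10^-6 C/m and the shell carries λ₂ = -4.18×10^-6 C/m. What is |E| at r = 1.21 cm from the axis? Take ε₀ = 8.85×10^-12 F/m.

Coaxial Gaussian cylinder, radius r = 1.21 cm, length L (between the conductors, 0.356 cm < r < 1.45 cm).
Only the inner wire is enclosed; the outer shell contributes nothing inside itself. λ_enc = λ₁ = -4.22×10^-6 C/m.
Applying ∮E·dA = Q_enc/ε₀ with the end caps contributing no flux:
E = |λ_enc|/(2πε₀r) = (4.22e-6)/(2π·8.85×10^-12·0.0121) = 6.27×10^6 N/C.

E = 6.27e6 V/m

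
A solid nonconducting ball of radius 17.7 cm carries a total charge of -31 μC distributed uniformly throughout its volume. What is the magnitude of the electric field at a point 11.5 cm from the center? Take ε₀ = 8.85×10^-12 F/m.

Take a concentric spherical Gaussian surface of radius r = 11.5 cm (r < R).
For a uniform sphere the enclosed fraction is (r/R)³, so Q_enc = (-31 μC)(0.115/0.177)³ = -8.502e-6 C.
Gauss's law: E·4πr² = Q_enc/ε₀.
E = |Q_enc|/(4πε₀r²) = (8.502×10^-6)/(4π·8.85×10^-12·(0.115)²) = 5.78×10^6 N/C.

5.78×10^6 N/C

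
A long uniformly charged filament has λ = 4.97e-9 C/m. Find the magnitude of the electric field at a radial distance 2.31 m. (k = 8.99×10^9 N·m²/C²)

E ≈ 38.7 N/C

Coaxial Gaussian cylinder, radius r = 2.31 m, length L.
Q_enc = λL, so λ_enc = 4.97e-9 C/m.
Applying ∮E·dA = Q_enc/ε₀ with the end caps contributing no flux:
E = 2k|λ_enc|/r = 2(8.99×10^9)(4.97×10^-9)/(2.31) = 38.7 N/C.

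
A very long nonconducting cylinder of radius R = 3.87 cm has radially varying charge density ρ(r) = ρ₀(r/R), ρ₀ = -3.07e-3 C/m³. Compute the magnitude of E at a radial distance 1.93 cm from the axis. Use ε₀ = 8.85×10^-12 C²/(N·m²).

Choose a coaxial cylinder of radius r = 1.93 cm (arbitrary length L) as the Gaussian surface (r < R).
Integrating ρ over the cross-section to radius r: λ_enc = (2πρ₀/R) ∫₀^r r'^2 dr' = 2πρ₀ r^3/(3·R) = -1.194×10^-6 C/m.
Since E is radial and uniform over the curved surface, Φ = E·2πrL = Q_enc/ε₀ = λ_enc L/ε₀.
E = |λ_enc|/(2πε₀r) = (1.194e-6)/(2π·8.85×10^-12·0.0193) = 1.11×10^6 N/C.

1.11×10^6 V/m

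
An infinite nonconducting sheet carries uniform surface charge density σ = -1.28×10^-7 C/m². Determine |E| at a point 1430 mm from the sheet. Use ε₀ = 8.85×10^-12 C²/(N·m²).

7.23e3 N/C

By planar symmetry E is perpendicular to the sheet and uniform; use a Gaussian pillbox with flat faces of area A on each side of the sheet.
Flux Φ = 2EA and Q_enc = σA, so 2EA = σA/ε₀ ⇒ E = |σ|/(2ε₀), independent of distance.
E = |σ|/(2ε₀) = (1.28×10^-7)/(2·8.85×10^-12) = 7.23×10^3 N/C.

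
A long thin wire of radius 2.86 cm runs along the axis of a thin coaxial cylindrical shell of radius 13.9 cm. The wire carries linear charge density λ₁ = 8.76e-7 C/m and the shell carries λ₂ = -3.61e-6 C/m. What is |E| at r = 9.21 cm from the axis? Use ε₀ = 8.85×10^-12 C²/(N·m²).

By cylindrical symmetry E is radial; use a coaxial Gaussian cylinder of radius 9.21 cm and length L (between the conductors, 2.86 cm < r < 13.9 cm).
Only the inner wire is enclosed; the outer shell contributes nothing inside itself. λ_enc = λ₁ = 8.76×10^-7 C/m.
Gauss's law: E·2πrL = λ_enc L/ε₀.
E = |λ_enc|/(2πε₀r) = (8.76e-7)/(2π·8.85×10^-12·0.0921) = 1.71e5 N/C.

E = 1.71×10^5 N/C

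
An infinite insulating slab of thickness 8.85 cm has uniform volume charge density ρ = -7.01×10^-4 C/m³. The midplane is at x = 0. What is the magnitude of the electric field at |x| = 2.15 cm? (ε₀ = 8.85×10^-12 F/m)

By symmetry E is perpendicular to the slab. A Gaussian pillbox from −2.15 cm to +2.15 cm (face area A) lies entirely within the slab.
Q_enc = ρ·(2x)·A and flux = 2EA, so 2EA = 2ρxA/ε₀ ⇒ E = |ρ|x/ε₀.
E = (7.01×10^-4)(0.0215)/(8.85×10^-12) = 1.70×10^6 N/C.

E = 1.70e6 V/m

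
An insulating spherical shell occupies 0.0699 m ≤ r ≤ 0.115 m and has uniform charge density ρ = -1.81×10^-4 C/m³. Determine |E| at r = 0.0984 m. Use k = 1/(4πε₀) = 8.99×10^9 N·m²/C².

Take a concentric spherical Gaussian surface of radius r = 0.0984 m (within the shell material, 0.0699 m < r < 0.115 m).
Only the shell between 0.0699 m and r is enclosed: Q_enc = ρ·(4π/3)(r³ − a³) = (-1.81×10^-4)·(4π/3)·((0.0984)³ − (0.0699)³) = -4.634e-7 C.
By Gauss's law, ∮E·dA = E·4πr² = Q_enc/ε₀.
E = k|Q_enc|/r² = (8.99×10^9)(4.634e-7)/(0.0984)² = 4.30×10^5 N/C.

|E| ≈ 4.30×10^5 N/C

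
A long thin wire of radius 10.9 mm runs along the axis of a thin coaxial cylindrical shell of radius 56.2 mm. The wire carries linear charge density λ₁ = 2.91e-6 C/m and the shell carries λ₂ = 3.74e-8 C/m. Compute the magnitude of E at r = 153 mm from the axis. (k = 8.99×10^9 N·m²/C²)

By cylindrical symmetry E is radial; use a coaxial Gaussian cylinder of radius 153 mm and length L (r > 56.2 mm, enclosing both).
λ_enc = λ₁ + λ₂ = (2.91×10^-6) + (3.74×10^-8) = 2.947×10^-6 C/m.
By Gauss's law (flux through the curved wall only), E·2πrL = λ_enc L/ε₀.
E = 2k|λ_enc|/r = 2(8.99×10^9)(2.947×10^-6)/(0.153) = 3.46×10^5 N/C.

|E| = 3.46e5 N/C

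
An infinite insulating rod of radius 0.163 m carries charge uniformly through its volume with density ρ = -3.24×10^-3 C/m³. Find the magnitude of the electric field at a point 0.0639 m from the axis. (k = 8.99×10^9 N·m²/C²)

|E| = 1.17×10^7 N/C

By cylindrical symmetry E is radial; use a coaxial Gaussian cylinder of radius 0.0639 m and length L (r < R).
Charge inside radius r per length L is ρ·πr²·L, so λ_enc = ρπr² = -4.156×10^-5 C/m.
Since E is radial and uniform over the curved surface, Φ = E·2πrL = Q_enc/ε₀ = λ_enc L/ε₀.
E = 2k|λ_enc|/r = 2(8.99×10^9)(4.156×10^-5)/(0.0639) = 1.17×10^7 N/C.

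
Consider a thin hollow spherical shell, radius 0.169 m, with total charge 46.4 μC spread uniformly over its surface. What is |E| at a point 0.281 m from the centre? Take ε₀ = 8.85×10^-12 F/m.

|E| ≈ 5.28e6 V/m

Symmetry ⇒ E = E(r) r̂. Gaussian sphere of radius r = 0.281 m (r > 0.169 m).
The entire shell is enclosed: Q_enc = 4.64×10^-5 C.
Applying ∮E·dA = Q_enc/ε₀ with Φ = E(4πr²):
E = |Q_enc|/(4πε₀r²) = (4.64e-5)/(4π·8.85×10^-12·(0.281)²) = 5.28×10^6 N/C.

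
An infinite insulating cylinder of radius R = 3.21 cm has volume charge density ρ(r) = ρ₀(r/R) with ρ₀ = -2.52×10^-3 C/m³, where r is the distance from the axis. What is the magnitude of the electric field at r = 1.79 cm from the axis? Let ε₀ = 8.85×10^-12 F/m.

Choose a coaxial cylinder of radius r = 1.79 cm (arbitrary length L) as the Gaussian surface (r < R).
λ_enc = ∫₀^r ρ(r')·2πr' dr' = (2πρ₀/R)·r^3/3 = -9.43×10^-7 C/m.
By Gauss's law (flux through the curved wall only), E·2πrL = λ_enc L/ε₀.
E = |λ_enc|/(2πε₀r) = (9.43×10^-7)/(2π·8.85×10^-12·0.0179) = 9.47×10^5 N/C.

9.47×10^5 V/m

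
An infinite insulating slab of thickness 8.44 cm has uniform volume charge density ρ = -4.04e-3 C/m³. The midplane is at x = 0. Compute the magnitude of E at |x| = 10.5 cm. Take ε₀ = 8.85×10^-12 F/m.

E = 1.93×10^7 N/C

The point |x| = 10.5 cm lies outside the slab (half-thickness 0.0422 m). A symmetric pillbox spanning the full slab encloses Q_enc = ρ·d·A.
Flux = 2EA ⇒ E = |ρ|d/(2ε₀), independent of distance outside.
E = (4.04×10^-3)(0.0844)/(2·8.85×10^-12) = 1.93e7 N/C.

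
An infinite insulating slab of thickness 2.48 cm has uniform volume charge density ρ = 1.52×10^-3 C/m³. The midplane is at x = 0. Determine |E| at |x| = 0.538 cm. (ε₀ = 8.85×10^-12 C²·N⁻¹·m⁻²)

9.24×10^5 V/m

By symmetry E is perpendicular to the slab. A Gaussian pillbox from −0.538 cm to +0.538 cm (face area A) lies entirely within the slab.
Q_enc = ρ·(2x)·A and flux = 2EA, so 2EA = 2ρxA/ε₀ ⇒ E = |ρ|x/ε₀.
E = (1.52×10^-3)(0.00538)/(8.85×10^-12) = 9.24×10^5 N/C.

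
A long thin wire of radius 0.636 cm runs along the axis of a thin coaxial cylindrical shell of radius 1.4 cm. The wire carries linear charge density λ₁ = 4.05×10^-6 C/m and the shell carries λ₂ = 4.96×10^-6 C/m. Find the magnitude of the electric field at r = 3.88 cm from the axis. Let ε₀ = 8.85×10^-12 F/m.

E ≈ 4.18×10^6 N/C

Take a coaxial cylindrical Gaussian surface of radius r = 3.88 cm and length L (r > 1.4 cm, enclosing both).
λ_enc = λ₁ + λ₂ = (4.05×10^-6) + (4.96×10^-6) = 9.01×10^-6 C/m.
Since E is radial and uniform over the curved surface, Φ = E·2πrL = Q_enc/ε₀ = λ_enc L/ε₀.
E = |λ_enc|/(2πε₀r) = (9.01×10^-6)/(2π·8.85×10^-12·0.0388) = 4.18×10^6 N/C.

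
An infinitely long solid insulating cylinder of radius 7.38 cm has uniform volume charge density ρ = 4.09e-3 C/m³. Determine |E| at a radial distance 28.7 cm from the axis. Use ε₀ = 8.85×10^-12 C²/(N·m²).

4.39×10^6 V/m

Take a coaxial cylindrical Gaussian surface of radius r = 28.7 cm and length L (r > 7.38 cm, full cross-section enclosed).
λ_enc = ρ·πR² = (4.09e-3)π(0.0738)² = 6.998×10^-5 C/m.
Gauss's law: E·2πrL = λ_enc L/ε₀.
E = |λ_enc|/(2πε₀r) = (6.998e-5)/(2π·8.85×10^-12·0.287) = 4.39×10^6 N/C.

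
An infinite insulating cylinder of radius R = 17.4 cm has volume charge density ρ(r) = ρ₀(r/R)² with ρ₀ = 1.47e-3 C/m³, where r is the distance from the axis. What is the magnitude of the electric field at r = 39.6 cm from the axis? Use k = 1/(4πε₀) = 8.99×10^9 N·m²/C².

By cylindrical symmetry E is radial; use a coaxial Gaussian cylinder of radius 39.6 cm and length L (r > R, full charge per length enclosed).
λ_enc = 2π ∫₀^R ρ₀(r'/R)^2 r' dr' = 2πρ₀R²/4 = 6.991e-5 C/m.
By Gauss's law (flux through the curved wall only), E·2πrL = λ_enc L/ε₀.
E = 2k|λ_enc|/r = 2(8.99×10^9)(6.991×10^-5)/(0.396) = 3.17×10^6 N/C.

3.17×10^6 V/m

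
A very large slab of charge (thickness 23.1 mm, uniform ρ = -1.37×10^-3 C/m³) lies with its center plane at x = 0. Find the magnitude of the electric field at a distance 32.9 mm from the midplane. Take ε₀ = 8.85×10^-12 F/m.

1.79×10^6 V/m

The point |x| = 32.9 mm lies outside the slab (half-thickness 0.01155 m). A symmetric pillbox spanning the full slab encloses Q_enc = ρ·d·A.
Flux = 2EA ⇒ E = |ρ|d/(2ε₀), independent of distance outside.
E = (1.37e-3)(0.0231)/(2·8.85×10^-12) = 1.79×10^6 N/C.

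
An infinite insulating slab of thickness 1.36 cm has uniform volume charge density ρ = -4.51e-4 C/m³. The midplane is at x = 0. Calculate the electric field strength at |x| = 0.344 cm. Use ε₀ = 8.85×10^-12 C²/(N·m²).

By symmetry E is perpendicular to the slab. A Gaussian pillbox from −0.344 cm to +0.344 cm (face area A) lies entirely within the slab.
Q_enc = ρ·(2x)·A and flux = 2EA, so 2EA = 2ρxA/ε₀ ⇒ E = |ρ|x/ε₀.
E = (4.51e-4)(0.00344)/(8.85×10^-12) = 1.75×10^5 N/C.

|E| ≈ 1.75×10^5 N/C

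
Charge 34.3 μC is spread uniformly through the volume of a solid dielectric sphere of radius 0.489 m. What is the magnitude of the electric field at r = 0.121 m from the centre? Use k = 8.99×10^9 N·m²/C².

|E| = 3.19×10^5 N/C

By spherical symmetry E is radial; choose a Gaussian sphere of radius r = 0.121 m (r < R).
Only the charge within r is enclosed: Q_enc = Q·(r/R)³ = (34.3 μC)·(0.121 m/0.489 m)³ = 5.197×10^-7 C.
Since E is radial and uniform over the Gaussian sphere, Φ = E·4πr² = Q_enc/ε₀.
E = k|Q_enc|/r² = (8.99×10^9)(5.197e-7)/(0.121)² = 3.19e5 N/C.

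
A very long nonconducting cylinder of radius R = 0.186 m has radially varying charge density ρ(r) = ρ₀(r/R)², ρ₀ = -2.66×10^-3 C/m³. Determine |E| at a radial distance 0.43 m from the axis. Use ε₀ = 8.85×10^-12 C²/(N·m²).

E = 6.05×10^6 N/C

Take a coaxial cylindrical Gaussian surface of radius r = 0.43 m and length L (r > R, full charge per length enclosed).
λ_enc = 2π ∫₀^R ρ₀(r'/R)^2 r' dr' = 2πρ₀R²/4 = -1.446×10^-4 C/m.
Gauss's law: E·2πrL = λ_enc L/ε₀.
E = |λ_enc|/(2πε₀r) = (1.446×10^-4)/(2π·8.85×10^-12·0.43) = 6.05×10^6 N/C.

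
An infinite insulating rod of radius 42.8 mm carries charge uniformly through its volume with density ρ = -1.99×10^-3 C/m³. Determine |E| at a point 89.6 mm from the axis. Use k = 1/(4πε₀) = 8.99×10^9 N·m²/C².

|E| ≈ 2.30e6 V/m

Choose a coaxial cylinder of radius r = 89.6 mm (arbitrary length L) as the Gaussian surface (r > 42.8 mm, full cross-section enclosed).
λ_enc = ρ·πR² = (-1.99e-3)π(0.0428)² = -1.145×10^-5 C/m.
Applying ∮E·dA = Q_enc/ε₀ with the end caps contributing no flux:
E = 2k|λ_enc|/r = 2(8.99×10^9)(1.145e-5)/(0.0896) = 2.30e6 N/C.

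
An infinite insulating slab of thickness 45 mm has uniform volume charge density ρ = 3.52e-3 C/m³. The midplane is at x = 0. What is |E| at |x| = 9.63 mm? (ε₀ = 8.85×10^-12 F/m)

By symmetry E is perpendicular to the slab. A Gaussian pillbox from −9.63 mm to +9.63 mm (face area A) lies entirely within the slab.
Q_enc = ρ·(2x)·A and flux = 2EA, so 2EA = 2ρxA/ε₀ ⇒ E = |ρ|x/ε₀.
E = (3.52×10^-3)(0.00963)/(8.85×10^-12) = 3.83×10^6 N/C.

|E| = 3.83×10^6 N/C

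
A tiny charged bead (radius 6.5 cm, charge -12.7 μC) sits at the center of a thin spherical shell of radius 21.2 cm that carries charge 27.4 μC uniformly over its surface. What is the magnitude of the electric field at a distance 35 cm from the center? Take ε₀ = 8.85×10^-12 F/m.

Take a concentric spherical Gaussian surface of radius r = 35 cm (r > 21.2 cm, enclosing both).
Q_enc = (-12.7 μC) + (27.4 μC) = 1.47×10^-5 C.
Gauss's law: E·4πr² = Q_enc/ε₀.
E = |Q_enc|/(4πε₀r²) = (1.47×10^-5)/(4π·8.85×10^-12·(0.35)²) = 1.08×10^6 N/C.

E ≈ 1.08e6 V/m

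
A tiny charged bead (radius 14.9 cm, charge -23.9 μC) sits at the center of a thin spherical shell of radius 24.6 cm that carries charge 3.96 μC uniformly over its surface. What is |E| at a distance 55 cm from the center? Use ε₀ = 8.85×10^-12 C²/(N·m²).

By spherical symmetry E is radial; choose a Gaussian sphere of radius r = 55 cm (r > 24.6 cm, enclosing both).
Q_enc = (-23.9 μC) + (3.96 μC) = -1.994×10^-5 C.
Applying ∮E·dA = Q_enc/ε₀ with Φ = E(4πr²):
E = |Q_enc|/(4πε₀r²) = (1.994×10^-5)/(4π·8.85×10^-12·(0.55)²) = 5.93×10^5 N/C.

|E| ≈ 5.93×10^5 V/m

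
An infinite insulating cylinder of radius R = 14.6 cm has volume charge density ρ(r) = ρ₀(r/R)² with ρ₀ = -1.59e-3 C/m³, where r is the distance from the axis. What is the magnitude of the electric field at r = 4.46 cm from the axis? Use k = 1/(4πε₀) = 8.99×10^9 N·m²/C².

E ≈ 1.87×10^5 N/C

Choose a coaxial cylinder of radius r = 4.46 cm (arbitrary length L) as the Gaussian surface (r < R).
λ_enc = ∫₀^r ρ(r')·2πr' dr' = (2πρ₀/R²)·r^4/4 = -4.636e-7 C/m.
Since E is radial and uniform over the curved surface, Φ = E·2πrL = Q_enc/ε₀ = λ_enc L/ε₀.
E = 2k|λ_enc|/r = 2(8.99×10^9)(4.636e-7)/(0.0446) = 1.87×10^5 N/C.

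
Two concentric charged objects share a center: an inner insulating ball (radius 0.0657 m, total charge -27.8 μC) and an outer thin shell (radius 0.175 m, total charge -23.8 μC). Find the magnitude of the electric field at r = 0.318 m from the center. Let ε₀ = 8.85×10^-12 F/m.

|E| ≈ 4.59e6 N/C

By spherical symmetry E is radial; choose a Gaussian sphere of radius r = 0.318 m (r > 0.175 m, enclosing both).
Q_enc = (-27.8 μC) + (-23.8 μC) = -5.16e-5 C.
Since E is radial and uniform over the Gaussian sphere, Φ = E·4πr² = Q_enc/ε₀.
E = |Q_enc|/(4πε₀r²) = (5.16×10^-5)/(4π·8.85×10^-12·(0.318)²) = 4.59×10^6 N/C.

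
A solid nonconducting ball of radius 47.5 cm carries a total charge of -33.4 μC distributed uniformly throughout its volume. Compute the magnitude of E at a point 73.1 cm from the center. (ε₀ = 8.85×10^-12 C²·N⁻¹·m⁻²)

5.62e5 N/C

Use a concentric Gaussian sphere at r = 73.1 cm (r > R, so the entire charge is enclosed).
Q_enc = -33.4 μC = -3.34×10^-5 C.
Gauss's law: E·4πr² = Q_enc/ε₀.
E = |Q_enc|/(4πε₀r²) = (3.34×10^-5)/(4π·8.85×10^-12·(0.731)²) = 5.62×10^5 N/C.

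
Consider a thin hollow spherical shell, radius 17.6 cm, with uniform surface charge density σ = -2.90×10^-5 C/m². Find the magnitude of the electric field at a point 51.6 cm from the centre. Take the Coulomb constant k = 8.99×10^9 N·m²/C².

By spherical symmetry E is radial; choose a Gaussian sphere of radius r = 51.6 cm (r > 17.6 cm).
The entire shell is enclosed: Q_enc = σ·4πR² = (-2.90×10^-5)·4π·(0.176)² = -1.129×10^-5 C.
Applying ∮E·dA = Q_enc/ε₀ with Φ = E(4πr²):
E = k|Q_enc|/r² = (8.99×10^9)(1.129e-5)/(0.516)² = 3.81×10^5 N/C.

3.81e5 N/C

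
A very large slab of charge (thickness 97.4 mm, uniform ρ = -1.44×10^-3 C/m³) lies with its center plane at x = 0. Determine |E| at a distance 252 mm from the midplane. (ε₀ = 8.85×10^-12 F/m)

The point |x| = 252 mm lies outside the slab (half-thickness 0.0487 m). A symmetric pillbox spanning the full slab encloses Q_enc = ρ·d·A.
Flux = 2EA ⇒ E = |ρ|d/(2ε₀), independent of distance outside.
E = (1.44e-3)(0.0974)/(2·8.85×10^-12) = 7.92×10^6 N/C.

|E| = 7.92×10^6 N/C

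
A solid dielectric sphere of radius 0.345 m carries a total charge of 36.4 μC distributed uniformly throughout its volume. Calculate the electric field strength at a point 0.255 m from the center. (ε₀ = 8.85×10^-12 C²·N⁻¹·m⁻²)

2.03×10^6 N/C

Use a concentric Gaussian sphere at r = 0.255 m (r < R).
Only the charge within r is enclosed: Q_enc = Q·(r/R)³ = (36.4 μC)·(0.255 m/0.345 m)³ = 1.47e-5 C.
Applying ∮E·dA = Q_enc/ε₀ with Φ = E(4πr²):
E = |Q_enc|/(4πε₀r²) = (1.47e-5)/(4π·8.85×10^-12·(0.255)²) = 2.03e6 N/C.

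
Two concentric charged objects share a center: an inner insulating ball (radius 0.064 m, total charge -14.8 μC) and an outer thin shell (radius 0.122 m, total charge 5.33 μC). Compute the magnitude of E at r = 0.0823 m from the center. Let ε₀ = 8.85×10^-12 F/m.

By spherical symmetry E is radial; choose a Gaussian sphere of radius r = 0.0823 m (between the bodies, 0.064 m < r < 0.122 m).
Only the inner charge is enclosed; the outer shell contributes nothing inside itself. Q_enc = -14.8 μC = -1.48×10^-5 C.
Gauss's law: E·4πr² = Q_enc/ε₀.
E = |Q_enc|/(4πε₀r²) = (1.48e-5)/(4π·8.85×10^-12·(0.0823)²) = 1.96e7 N/C.

|E| ≈ 1.96×10^7 N/C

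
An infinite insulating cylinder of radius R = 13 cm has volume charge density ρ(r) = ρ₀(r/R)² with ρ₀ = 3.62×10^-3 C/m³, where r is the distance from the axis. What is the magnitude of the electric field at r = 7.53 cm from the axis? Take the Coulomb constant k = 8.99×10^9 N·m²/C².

Choose a coaxial cylinder of radius r = 7.53 cm (arbitrary length L) as the Gaussian surface (r < R).
λ_enc = ∫₀^r ρ(r')·2πr' dr' = (2πρ₀/R²)·r^4/4 = 1.082e-5 C/m.
Gauss's law: E·2πrL = λ_enc L/ε₀.
E = 2k|λ_enc|/r = 2(8.99×10^9)(1.082×10^-5)/(0.0753) = 2.58×10^6 N/C.

|E| ≈ 2.58e6 N/C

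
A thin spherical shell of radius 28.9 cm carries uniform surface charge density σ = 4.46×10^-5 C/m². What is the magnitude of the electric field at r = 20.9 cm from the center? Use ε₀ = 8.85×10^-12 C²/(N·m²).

E = 0

Take a concentric spherical Gaussian surface of radius r = 20.9 cm (inside the shell, r < 28.9 cm).
No charge lies within this surface, so Q_enc = 0 and Gauss's law gives E·4πr² = 0 ⇒ E = 0.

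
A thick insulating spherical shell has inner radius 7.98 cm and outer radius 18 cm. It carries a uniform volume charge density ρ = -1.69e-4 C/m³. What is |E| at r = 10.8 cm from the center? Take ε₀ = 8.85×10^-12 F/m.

|E| = 4.10×10^5 N/C

Use a concentric Gaussian sphere at r = 10.8 cm (within the shell material, 7.98 cm < r < 18 cm).
Enclosed charge is the volume from a to r: Q_enc = (4π/3)ρ(r³ − a³) = -5.32×10^-7 C.
Applying ∮E·dA = Q_enc/ε₀ with Φ = E(4πr²):
E = |Q_enc|/(4πε₀r²) = (5.32×10^-7)/(4π·8.85×10^-12·(0.108)²) = 4.10×10^5 N/C.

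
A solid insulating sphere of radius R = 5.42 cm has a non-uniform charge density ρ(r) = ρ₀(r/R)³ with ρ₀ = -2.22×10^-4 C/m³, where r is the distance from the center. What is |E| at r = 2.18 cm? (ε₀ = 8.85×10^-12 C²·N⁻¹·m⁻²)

By spherical symmetry E is radial; choose a Gaussian sphere of radius r = 2.18 cm (r < R).
Integrate the density: Q_enc = 4π ∫₀^r ρ₀(r'/R)^3 r'² dr' = 4πρ₀ r^6/(6·R³) = -3.134×10^-10 C.
Since E is radial and uniform over the Gaussian sphere, Φ = E·4πr² = Q_enc/ε₀.
E = |Q_enc|/(4πε₀r²) = (3.134e-10)/(4π·8.85×10^-12·(0.0218)²) = 5.93×10^3 N/C.

|E| ≈ 5.93×10^3 V/m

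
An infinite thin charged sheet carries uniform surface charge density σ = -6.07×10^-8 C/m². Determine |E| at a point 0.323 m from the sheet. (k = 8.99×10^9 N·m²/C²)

Choose a cylindrical pillbox piercing the sheet, end faces (area A) parallel to it.
Only the two end caps contribute flux: Φ = 2EA. With Q_enc = σA, Gauss's law gives E = |σ|/(2ε₀).
E = 2πk|σ| = 2π(8.99×10^9)(6.07×10^-8) = 3.43e3 N/C.

|E| ≈ 3.43×10^3 N/C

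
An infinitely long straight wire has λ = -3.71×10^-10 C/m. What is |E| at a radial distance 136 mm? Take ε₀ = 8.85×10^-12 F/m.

|E| ≈ 49.1 V/m

By cylindrical symmetry E is radial; use a coaxial Gaussian cylinder of radius 136 mm and length L.
Q_enc = λL, so λ_enc = -3.71×10^-10 C/m.
By Gauss's law (flux through the curved wall only), E·2πrL = λ_enc L/ε₀.
E = |λ_enc|/(2πε₀r) = (3.71×10^-10)/(2π·8.85×10^-12·0.136) = 49.1 N/C.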